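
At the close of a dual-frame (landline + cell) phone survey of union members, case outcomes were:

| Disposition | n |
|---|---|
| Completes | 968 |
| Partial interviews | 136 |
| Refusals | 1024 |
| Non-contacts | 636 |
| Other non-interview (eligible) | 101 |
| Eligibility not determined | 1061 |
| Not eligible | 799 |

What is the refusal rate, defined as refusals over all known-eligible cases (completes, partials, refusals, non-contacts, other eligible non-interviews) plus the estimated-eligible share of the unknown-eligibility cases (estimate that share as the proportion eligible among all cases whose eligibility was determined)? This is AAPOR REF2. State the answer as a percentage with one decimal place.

27.7%

Top: 1024
Known eligible: 968 + 136 + 1024 + 636 + 101 = 2865
e = 2865 / (2865 + 799) = 2865 / 3664 = 0.7819
Eligible share of unknowns: 0.7819 × 1061 = 829.60
Denom: 2865 + 829.60 = 3694.60
REF2 = 1024 / 3694.60 = 0.2772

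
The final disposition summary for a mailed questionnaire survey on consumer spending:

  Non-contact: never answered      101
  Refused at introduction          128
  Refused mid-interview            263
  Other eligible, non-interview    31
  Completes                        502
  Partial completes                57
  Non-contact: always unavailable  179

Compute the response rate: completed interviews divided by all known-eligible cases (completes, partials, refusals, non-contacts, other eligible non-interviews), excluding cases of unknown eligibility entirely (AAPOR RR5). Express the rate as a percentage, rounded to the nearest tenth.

39.8%

Refusal or break-off = 128 + 263 = 391
No answer / not reached = 101 + 179 = 280
Num = 502
Denominator = 502 + 57 + 391 + 280 + 31 = 1261
RR5 = 502 / 1261 = 0.3981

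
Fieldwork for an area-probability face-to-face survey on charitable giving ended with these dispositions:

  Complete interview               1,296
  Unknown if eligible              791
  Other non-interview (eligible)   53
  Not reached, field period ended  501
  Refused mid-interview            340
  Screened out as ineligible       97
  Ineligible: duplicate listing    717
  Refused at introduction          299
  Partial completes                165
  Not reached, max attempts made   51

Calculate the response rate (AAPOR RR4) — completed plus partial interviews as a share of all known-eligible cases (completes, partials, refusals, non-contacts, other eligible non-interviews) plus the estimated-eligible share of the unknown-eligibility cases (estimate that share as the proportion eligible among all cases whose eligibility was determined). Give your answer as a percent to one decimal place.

Refused = 299 + 340 = 639
Non-contacts = 501 + 51 = 552
Not eligible = 97 + 717 = 814
Numerator: 1296 + 165 = 1461
Determined eligible: 1296 + 165 + 639 + 552 + 53 = 2705
e = 2705 / (2705 + 814) = 2705 / 3519 = 0.7687
Eligible share of unknowns: 0.7687 × 791 = 608.04
Base: 2705 + 608.04 = 3313.04
RR4 = 1461 / 3313.04 = 0.4410

44.1%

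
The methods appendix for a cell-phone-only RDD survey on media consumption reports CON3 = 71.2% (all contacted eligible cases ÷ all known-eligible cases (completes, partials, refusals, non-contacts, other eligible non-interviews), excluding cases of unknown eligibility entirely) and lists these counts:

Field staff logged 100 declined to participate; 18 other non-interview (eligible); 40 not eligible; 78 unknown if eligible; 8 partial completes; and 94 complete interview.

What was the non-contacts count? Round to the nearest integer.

89

Top: 94 + 8 + 100 + 18 = 220
CON3 = 220 / D = 0.712
D = 220 / 0.712 = 309.0
Other denominator terms total 220
non-contacts = 309.0 − 220 ≈ 89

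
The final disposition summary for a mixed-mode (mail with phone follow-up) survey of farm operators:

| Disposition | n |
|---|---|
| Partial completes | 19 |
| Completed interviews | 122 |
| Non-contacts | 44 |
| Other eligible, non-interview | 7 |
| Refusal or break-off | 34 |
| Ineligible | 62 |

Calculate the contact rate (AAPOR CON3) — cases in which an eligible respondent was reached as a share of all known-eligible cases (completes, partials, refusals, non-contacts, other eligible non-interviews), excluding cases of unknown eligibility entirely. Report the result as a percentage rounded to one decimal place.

80.5%

Numerator = 122 + 19 + 34 + 7 = 182
Denominator = 122 + 19 + 34 + 44 + 7 = 226
CON3 = 182 / 226 = 0.8053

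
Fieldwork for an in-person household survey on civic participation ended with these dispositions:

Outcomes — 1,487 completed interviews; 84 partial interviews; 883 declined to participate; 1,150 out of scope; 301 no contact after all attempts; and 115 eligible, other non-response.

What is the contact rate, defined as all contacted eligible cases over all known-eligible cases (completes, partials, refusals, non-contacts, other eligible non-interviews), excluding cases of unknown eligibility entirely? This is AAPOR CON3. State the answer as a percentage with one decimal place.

Numerator = 1487 + 84 + 883 + 115 = 2569
Base = 1487 + 84 + 883 + 301 + 115 = 2870
CON3 = 2569 / 2870 = 0.8951

89.5%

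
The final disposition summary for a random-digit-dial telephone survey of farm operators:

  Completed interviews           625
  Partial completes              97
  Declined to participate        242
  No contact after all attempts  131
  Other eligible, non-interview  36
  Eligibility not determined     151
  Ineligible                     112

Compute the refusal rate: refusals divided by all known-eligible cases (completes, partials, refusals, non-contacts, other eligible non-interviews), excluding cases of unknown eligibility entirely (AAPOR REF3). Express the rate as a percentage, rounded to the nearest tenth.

21.4%

Numerator → 242
Denominator → 625 + 97 + 242 + 131 + 36 = 1131
REF3 = 242 / 1131 = 0.2140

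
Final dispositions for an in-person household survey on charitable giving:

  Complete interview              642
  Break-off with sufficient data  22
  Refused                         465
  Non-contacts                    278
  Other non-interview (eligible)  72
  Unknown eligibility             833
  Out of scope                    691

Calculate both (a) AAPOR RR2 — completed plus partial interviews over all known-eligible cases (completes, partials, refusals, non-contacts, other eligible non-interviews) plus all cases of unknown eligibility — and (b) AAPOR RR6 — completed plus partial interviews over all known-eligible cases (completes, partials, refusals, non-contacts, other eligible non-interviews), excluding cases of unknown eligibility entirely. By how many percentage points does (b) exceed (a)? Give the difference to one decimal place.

Numerator: 642 + 22 = 664
Base: 642 + 22 + 465 + 278 + 72 + 833 = 2312
RR2 = 664 / 2312 = 0.2872
Base: 642 + 22 + 465 + 278 + 72 = 1479
RR6 = 664 / 1479 = 0.4490
Difference = 44.90 − 28.72 = 16.18 percentage points

16.2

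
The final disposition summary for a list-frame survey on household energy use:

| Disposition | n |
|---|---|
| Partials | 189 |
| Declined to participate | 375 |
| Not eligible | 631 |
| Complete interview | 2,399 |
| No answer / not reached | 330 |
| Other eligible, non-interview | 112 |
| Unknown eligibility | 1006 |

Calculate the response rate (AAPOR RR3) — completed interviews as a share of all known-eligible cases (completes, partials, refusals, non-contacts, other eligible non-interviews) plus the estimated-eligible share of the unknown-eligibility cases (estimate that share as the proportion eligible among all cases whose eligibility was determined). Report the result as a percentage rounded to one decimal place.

Num: 2399
Known eligible: 2399 + 189 + 375 + 330 + 112 = 3405
e = 3405 / (3405 + 631) = 3405 / 4036 = 0.8437
e × U: 0.8437 × 1006 = 848.76
Denominator: 3405 + 848.76 = 4253.76
RR3 = 2399 / 4253.76 = 0.5640

56.4%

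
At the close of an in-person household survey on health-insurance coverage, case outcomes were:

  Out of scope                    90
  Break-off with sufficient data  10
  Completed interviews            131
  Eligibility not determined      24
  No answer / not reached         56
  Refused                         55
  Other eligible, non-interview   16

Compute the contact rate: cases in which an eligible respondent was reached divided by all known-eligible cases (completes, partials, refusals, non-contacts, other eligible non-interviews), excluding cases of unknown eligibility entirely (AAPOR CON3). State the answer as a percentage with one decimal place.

Num → 131 + 10 + 55 + 16 = 212
Base → 131 + 10 + 55 + 56 + 16 = 268
CON3 = 212 / 268 = 0.7910

79.1%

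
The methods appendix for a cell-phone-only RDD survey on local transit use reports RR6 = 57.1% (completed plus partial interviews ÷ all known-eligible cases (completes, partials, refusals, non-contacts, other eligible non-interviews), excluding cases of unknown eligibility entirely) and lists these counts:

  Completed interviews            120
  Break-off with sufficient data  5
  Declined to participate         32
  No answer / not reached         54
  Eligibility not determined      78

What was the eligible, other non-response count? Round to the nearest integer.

Top = 120 + 5 = 125
RR6 = 125 / D = 0.571
D = 125 / 0.571 = 218.9
Remaining denominator categories sum to 211
eligible, other non-response = 218.9 − 211 ≈ 8

8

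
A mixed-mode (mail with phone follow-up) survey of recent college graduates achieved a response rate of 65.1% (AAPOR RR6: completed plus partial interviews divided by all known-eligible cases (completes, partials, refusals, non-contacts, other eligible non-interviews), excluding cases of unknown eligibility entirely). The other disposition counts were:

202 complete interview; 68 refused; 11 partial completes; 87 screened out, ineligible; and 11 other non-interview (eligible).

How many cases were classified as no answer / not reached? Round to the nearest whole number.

35

Numerator → 202 + 11 = 213
RR6 = 213 / D = 0.651
D = 213 / 0.651 = 327.2
Rest of base = 292
no answer / not reached = 327.2 − 292 ≈ 35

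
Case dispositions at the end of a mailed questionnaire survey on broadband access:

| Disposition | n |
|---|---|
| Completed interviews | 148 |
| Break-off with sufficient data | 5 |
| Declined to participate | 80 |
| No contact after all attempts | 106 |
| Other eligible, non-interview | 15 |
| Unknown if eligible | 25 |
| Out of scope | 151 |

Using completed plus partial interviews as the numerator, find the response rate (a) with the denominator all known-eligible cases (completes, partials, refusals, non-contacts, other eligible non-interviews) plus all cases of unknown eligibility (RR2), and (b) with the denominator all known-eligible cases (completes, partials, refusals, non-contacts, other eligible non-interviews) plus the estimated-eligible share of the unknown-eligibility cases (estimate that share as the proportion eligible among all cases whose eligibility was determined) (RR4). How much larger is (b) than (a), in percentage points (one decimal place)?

Top: 148 + 5 = 153
Denom: 148 + 5 + 80 + 106 + 15 + 25 = 379
RR2 = 153 / 379 = 0.4037
Determined eligible: 148 + 5 + 80 + 106 + 15 = 354
e = 354 / (354 + 151) = 354 / 505 = 0.7010
e × U: 0.7010 × 25 = 17.52
Denom: 354 + 17.52 = 371.52
RR4 = 153 / 371.52 = 0.4118
Difference = 41.18 − 40.37 = 0.81 percentage points

0.8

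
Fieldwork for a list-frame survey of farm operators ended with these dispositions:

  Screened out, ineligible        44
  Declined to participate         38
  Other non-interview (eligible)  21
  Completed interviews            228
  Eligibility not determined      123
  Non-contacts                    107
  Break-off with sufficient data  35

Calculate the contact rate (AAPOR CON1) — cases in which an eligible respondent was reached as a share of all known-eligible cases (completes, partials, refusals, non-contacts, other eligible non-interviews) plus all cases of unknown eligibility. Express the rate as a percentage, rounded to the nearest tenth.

58.3%

Numerator → 228 + 35 + 38 + 21 = 322
Denominator → 228 + 35 + 38 + 107 + 21 + 123 = 552
CON1 = 322 / 552 = 0.5833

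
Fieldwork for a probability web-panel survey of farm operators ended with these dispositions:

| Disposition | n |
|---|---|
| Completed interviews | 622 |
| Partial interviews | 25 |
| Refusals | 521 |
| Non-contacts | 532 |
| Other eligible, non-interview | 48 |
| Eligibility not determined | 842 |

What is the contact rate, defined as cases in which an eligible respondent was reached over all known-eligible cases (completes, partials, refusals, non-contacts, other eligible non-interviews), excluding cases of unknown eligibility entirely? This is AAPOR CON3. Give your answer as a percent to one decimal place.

69.6%

Numerator = 622 + 25 + 521 + 48 = 1216
Denom = 622 + 25 + 521 + 532 + 48 = 1748
CON3 = 1216 / 1748 = 0.6957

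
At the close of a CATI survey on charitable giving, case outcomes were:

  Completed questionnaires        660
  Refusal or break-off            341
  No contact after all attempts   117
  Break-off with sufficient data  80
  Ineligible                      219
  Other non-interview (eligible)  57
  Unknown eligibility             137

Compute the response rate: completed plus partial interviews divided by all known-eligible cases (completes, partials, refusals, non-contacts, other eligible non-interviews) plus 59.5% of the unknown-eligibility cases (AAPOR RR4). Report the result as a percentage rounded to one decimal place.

Top → 660 + 80 = 740
Known eligible → 660 + 80 + 341 + 117 + 57 = 1255
Estimated eligible among unknowns → 0.5950 × 137 = 81.52
Denom → 1255 + 81.52 = 1336.52
RR4 = 740 / 1336.52 = 0.5537

55.4%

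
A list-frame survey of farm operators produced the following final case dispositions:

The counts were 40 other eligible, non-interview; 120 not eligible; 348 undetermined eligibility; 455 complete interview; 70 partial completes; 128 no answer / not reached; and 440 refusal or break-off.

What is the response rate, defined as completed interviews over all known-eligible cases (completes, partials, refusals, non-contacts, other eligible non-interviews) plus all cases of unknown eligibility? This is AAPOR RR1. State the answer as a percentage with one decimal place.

Num: 455
Denominator: 455 + 70 + 440 + 128 + 40 + 348 = 1481
RR1 = 455 / 1481 = 0.3072

30.7%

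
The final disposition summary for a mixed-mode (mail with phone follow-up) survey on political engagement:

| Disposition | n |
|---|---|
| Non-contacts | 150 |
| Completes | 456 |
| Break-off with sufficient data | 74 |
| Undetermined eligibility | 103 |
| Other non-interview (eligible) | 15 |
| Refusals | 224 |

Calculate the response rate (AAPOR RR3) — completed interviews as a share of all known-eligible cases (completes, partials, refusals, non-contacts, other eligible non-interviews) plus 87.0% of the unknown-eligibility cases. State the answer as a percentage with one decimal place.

45.2%

Num → 456
Determined eligible → 456 + 74 + 224 + 150 + 15 = 919
Eligible share of unknowns → 0.8700 × 103 = 89.61
Denominator → 919 + 89.61 = 1008.61
RR3 = 456 / 1008.61 = 0.4521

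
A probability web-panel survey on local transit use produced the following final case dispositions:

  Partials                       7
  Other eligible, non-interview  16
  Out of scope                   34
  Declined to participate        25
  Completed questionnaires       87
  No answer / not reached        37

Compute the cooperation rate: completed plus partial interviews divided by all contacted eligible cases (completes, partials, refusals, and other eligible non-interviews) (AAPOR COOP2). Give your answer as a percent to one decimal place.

Num → 87 + 7 = 94
Denominator → 87 + 7 + 25 + 16 = 135
COOP2 = 94 / 135 = 0.6963

69.6%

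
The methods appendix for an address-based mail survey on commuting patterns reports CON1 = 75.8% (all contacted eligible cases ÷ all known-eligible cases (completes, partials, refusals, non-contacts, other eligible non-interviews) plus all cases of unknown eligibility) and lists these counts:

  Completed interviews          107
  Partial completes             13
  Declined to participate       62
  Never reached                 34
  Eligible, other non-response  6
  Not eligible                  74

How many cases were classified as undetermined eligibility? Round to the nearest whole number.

Num = 107 + 13 + 62 + 6 = 188
CON1 = 188 / D = 0.758
D = 188 / 0.758 = 248.0
Remaining denominator categories sum to 222
undetermined eligibility = 248.0 − 222 ≈ 26

26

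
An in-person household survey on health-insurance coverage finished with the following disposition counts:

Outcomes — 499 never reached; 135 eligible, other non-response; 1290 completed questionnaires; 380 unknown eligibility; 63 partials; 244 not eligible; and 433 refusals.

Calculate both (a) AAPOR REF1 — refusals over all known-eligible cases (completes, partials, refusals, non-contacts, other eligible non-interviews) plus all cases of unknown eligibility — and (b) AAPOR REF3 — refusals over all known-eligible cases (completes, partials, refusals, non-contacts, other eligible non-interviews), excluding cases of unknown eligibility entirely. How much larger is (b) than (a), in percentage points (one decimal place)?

Top: 433
Denom: 1290 + 63 + 433 + 499 + 135 + 380 = 2800
REF1 = 433 / 2800 = 0.1546
Denom: 1290 + 63 + 433 + 499 + 135 = 2420
REF3 = 433 / 2420 = 0.1789
Difference = 17.89 − 15.46 = 2.43 percentage points

2.4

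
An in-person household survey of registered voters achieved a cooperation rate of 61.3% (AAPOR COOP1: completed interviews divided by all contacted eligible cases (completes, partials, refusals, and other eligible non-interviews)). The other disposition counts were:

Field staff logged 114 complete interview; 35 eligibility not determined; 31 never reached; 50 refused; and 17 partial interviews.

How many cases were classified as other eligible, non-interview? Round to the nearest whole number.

5

COOP1 = 114 / D = 0.613
D = 114 / 0.613 = 186.0
Rest of base = 181
other eligible, non-interview = 186.0 − 181 ≈ 5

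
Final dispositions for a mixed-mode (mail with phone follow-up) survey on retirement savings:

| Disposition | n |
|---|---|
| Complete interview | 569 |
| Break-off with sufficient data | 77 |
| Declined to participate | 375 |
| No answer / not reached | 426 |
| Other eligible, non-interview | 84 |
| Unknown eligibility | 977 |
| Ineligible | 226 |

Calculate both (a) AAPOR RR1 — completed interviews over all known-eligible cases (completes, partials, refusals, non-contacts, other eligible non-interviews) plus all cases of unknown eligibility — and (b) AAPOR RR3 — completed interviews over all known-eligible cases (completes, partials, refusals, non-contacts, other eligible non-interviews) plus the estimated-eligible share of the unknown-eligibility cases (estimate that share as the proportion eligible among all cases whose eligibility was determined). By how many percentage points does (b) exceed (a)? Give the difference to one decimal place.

1.2

Top: 569
Base: 569 + 77 + 375 + 426 + 84 + 977 = 2508
RR1 = 569 / 2508 = 0.2269
Determined eligible: 569 + 77 + 375 + 426 + 84 = 1531
e = 1531 / (1531 + 226) = 1531 / 1757 = 0.8714
Estimated eligible among unknowns: 0.8714 × 977 = 851.36
Base: 1531 + 851.36 = 2382.36
RR3 = 569 / 2382.36 = 0.2388
Difference = 23.88 − 22.69 = 1.19 percentage points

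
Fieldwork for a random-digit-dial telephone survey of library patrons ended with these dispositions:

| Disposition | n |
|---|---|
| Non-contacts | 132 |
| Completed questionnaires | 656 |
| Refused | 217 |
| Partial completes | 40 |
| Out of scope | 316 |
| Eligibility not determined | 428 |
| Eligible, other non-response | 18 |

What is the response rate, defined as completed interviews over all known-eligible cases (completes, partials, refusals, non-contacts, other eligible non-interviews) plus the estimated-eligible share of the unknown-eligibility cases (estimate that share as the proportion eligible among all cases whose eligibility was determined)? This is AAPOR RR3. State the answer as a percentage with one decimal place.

47.1%

Num: 656
Eligible (known): 656 + 40 + 217 + 132 + 18 = 1063
e = 1063 / (1063 + 316) = 1063 / 1379 = 0.7708
Estimated eligible among unknowns: 0.7708 × 428 = 329.90
Denominator: 1063 + 329.90 = 1392.90
RR3 = 656 / 1392.90 = 0.4710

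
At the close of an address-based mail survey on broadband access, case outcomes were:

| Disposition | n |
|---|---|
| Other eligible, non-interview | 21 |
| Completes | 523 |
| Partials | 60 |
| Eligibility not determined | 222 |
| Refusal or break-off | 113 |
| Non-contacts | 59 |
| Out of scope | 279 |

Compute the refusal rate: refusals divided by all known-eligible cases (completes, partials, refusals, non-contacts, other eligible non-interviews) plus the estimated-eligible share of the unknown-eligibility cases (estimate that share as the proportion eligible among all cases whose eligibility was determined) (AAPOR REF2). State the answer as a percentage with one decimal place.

12.0%

Num → 113
Eligible (known) → 523 + 60 + 113 + 59 + 21 = 776
e = 776 / (776 + 279) = 776 / 1055 = 0.7355
e × U → 0.7355 × 222 = 163.28
Denom → 776 + 163.28 = 939.28
REF2 = 113 / 939.28 = 0.1203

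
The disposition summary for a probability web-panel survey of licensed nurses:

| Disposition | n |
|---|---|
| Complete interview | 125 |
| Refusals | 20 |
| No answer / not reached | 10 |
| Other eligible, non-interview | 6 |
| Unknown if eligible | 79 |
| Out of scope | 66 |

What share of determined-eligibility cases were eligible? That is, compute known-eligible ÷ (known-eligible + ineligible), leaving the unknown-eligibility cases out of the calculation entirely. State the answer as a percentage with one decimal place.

Known eligible → 125 + 20 + 10 + 6 = 161
e = 161 / (161 + 66) = 161 / 227 = 0.7093

70.9%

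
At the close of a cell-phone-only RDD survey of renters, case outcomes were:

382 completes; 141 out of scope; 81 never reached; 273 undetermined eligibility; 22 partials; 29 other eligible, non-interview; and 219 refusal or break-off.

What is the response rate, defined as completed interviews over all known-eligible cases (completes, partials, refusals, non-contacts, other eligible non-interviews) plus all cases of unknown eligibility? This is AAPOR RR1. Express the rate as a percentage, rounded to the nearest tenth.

38.0%

Top: 382
Base: 382 + 22 + 219 + 81 + 29 + 273 = 1006
RR1 = 382 / 1006 = 0.3797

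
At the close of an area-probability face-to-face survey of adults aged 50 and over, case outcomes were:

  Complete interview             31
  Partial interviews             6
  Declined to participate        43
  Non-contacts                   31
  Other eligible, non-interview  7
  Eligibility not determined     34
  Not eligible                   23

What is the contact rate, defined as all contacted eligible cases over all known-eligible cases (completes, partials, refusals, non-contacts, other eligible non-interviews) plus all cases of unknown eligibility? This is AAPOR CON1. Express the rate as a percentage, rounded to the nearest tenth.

Numerator: 31 + 6 + 43 + 7 = 87
Denom: 31 + 6 + 43 + 31 + 7 + 34 = 152
CON1 = 87 / 152 = 0.5724

57.2%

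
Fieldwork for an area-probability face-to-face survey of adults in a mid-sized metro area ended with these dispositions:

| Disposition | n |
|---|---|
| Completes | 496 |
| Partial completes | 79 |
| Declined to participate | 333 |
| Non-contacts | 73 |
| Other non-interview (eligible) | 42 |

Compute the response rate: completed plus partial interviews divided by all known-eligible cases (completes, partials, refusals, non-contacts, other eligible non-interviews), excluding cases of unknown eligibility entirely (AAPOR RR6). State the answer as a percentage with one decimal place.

56.2%

Numerator: 496 + 79 = 575
Denom: 496 + 79 + 333 + 73 + 42 = 1023
RR6 = 575 / 1023 = 0.5621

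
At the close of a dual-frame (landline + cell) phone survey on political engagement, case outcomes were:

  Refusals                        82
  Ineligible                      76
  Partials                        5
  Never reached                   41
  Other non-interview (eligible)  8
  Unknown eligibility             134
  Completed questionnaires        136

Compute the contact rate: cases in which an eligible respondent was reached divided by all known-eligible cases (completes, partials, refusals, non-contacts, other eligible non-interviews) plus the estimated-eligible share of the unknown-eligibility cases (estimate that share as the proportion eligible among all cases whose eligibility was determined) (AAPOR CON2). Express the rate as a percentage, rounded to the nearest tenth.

61.3%

Top → 136 + 5 + 82 + 8 = 231
Known eligible → 136 + 5 + 82 + 41 + 8 = 272
e = 272 / (272 + 76) = 272 / 348 = 0.7816
e × U → 0.7816 × 134 = 104.73
Denominator → 272 + 104.73 = 376.73
CON2 = 231 / 376.73 = 0.6132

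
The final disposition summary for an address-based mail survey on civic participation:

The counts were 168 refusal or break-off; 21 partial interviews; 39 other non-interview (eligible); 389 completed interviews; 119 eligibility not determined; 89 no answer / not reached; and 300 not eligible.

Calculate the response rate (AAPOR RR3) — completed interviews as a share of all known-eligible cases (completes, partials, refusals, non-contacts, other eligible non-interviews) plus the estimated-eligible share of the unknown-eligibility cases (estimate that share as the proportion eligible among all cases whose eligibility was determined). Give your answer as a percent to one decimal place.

Numerator → 389
Determined eligible → 389 + 21 + 168 + 89 + 39 = 706
e = 706 / (706 + 300) = 706 / 1006 = 0.7018
Estimated eligible among unknowns → 0.7018 × 119 = 83.51
Denom → 706 + 83.51 = 789.51
RR3 = 389 / 789.51 = 0.4927

49.3%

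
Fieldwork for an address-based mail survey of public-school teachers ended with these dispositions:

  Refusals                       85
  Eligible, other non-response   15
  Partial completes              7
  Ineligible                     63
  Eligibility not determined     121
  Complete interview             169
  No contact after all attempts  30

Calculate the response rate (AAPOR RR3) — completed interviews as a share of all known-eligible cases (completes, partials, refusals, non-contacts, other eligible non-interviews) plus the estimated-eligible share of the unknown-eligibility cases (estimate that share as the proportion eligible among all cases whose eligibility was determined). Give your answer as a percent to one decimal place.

41.6%

Num → 169
Determined eligible → 169 + 7 + 85 + 30 + 15 = 306
e = 306 / (306 + 63) = 306 / 369 = 0.8293
e × U → 0.8293 × 121 = 100.35
Base → 306 + 100.35 = 406.35
RR3 = 169 / 406.35 = 0.4159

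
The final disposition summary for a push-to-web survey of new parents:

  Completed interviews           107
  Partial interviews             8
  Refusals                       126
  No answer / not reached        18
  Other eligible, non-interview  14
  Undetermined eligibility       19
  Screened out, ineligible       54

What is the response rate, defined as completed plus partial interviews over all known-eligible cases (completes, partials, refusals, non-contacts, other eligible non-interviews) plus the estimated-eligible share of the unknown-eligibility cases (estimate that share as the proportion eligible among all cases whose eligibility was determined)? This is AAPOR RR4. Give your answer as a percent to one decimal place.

39.8%

Numerator = 107 + 8 = 115
Determined eligible = 107 + 8 + 126 + 18 + 14 = 273
e = 273 / (273 + 54) = 273 / 327 = 0.8349
e × U = 0.8349 × 19 = 15.86
Denom = 273 + 15.86 = 288.86
RR4 = 115 / 288.86 = 0.3981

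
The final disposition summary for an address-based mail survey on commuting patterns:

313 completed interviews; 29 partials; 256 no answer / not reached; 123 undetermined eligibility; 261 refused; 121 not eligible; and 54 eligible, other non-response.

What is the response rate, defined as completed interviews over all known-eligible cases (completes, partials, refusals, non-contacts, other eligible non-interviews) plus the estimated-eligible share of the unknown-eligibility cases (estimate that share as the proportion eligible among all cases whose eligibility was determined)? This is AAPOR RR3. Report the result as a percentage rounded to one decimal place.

30.6%

Top: 313
Known eligible: 313 + 29 + 261 + 256 + 54 = 913
e = 913 / (913 + 121) = 913 / 1034 = 0.8830
e × U: 0.8830 × 123 = 108.61
Denom: 913 + 108.61 = 1021.61
RR3 = 313 / 1021.61 = 0.3064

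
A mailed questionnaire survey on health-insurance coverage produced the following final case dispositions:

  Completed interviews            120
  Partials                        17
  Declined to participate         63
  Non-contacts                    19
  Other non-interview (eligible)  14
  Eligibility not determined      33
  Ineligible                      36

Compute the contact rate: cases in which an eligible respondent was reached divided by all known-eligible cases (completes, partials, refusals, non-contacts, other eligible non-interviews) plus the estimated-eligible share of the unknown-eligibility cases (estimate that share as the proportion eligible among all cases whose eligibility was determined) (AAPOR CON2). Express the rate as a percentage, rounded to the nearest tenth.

81.8%

Numerator: 120 + 17 + 63 + 14 = 214
Determined eligible: 120 + 17 + 63 + 19 + 14 = 233
e = 233 / (233 + 36) = 233 / 269 = 0.8662
Estimated eligible among unknowns: 0.8662 × 33 = 28.58
Denominator: 233 + 28.58 = 261.58
CON2 = 214 / 261.58 = 0.8181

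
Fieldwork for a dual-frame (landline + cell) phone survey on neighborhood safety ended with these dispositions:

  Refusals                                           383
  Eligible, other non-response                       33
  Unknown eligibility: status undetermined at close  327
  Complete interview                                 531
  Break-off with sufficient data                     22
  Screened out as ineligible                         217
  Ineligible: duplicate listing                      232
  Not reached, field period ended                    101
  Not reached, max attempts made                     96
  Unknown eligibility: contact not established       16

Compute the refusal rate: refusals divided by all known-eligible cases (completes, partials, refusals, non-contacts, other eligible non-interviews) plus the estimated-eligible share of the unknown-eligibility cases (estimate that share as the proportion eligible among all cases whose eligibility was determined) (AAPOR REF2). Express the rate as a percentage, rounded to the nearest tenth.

No answer / not reached = 101 + 96 = 197
Eligibility not determined = 16 + 327 = 343
Ineligible = 217 + 232 = 449
Num = 383
Eligible (known) = 531 + 22 + 383 + 197 + 33 = 1166
e = 1166 / (1166 + 449) = 1166 / 1615 = 0.7220
Estimated eligible among unknowns = 0.7220 × 343 = 247.65
Denominator = 1166 + 247.65 = 1413.65
REF2 = 383 / 1413.65 = 0.2709

27.1%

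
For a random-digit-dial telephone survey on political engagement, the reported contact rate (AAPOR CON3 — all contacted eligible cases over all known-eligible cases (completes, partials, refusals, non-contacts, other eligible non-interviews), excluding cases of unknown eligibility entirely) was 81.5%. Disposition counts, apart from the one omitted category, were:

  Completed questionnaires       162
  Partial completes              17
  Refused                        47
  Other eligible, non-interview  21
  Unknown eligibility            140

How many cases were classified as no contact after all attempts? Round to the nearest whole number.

Num: 162 + 17 + 47 + 21 = 247
CON3 = 247 / D = 0.815
D = 247 / 0.815 = 303.1
Rest of base = 247
no contact after all attempts = 303.1 − 247 ≈ 56

56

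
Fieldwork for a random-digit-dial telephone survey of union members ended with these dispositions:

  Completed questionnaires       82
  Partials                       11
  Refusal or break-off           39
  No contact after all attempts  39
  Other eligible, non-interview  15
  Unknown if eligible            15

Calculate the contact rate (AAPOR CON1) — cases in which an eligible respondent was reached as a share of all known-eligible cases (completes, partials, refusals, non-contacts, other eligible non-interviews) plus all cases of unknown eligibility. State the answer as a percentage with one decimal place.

73.1%

Num → 82 + 11 + 39 + 15 = 147
Denominator → 82 + 11 + 39 + 39 + 15 + 15 = 201
CON1 = 147 / 201 = 0.7313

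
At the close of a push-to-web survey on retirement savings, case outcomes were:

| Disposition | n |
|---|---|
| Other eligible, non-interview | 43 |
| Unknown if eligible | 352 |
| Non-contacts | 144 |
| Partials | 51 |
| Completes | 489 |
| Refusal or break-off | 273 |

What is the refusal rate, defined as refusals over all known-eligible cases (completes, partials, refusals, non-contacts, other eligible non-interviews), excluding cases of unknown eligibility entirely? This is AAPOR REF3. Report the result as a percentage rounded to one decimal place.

Numerator = 273
Denom = 489 + 51 + 273 + 144 + 43 = 1000
REF3 = 273 / 1000 = 0.2730

27.3%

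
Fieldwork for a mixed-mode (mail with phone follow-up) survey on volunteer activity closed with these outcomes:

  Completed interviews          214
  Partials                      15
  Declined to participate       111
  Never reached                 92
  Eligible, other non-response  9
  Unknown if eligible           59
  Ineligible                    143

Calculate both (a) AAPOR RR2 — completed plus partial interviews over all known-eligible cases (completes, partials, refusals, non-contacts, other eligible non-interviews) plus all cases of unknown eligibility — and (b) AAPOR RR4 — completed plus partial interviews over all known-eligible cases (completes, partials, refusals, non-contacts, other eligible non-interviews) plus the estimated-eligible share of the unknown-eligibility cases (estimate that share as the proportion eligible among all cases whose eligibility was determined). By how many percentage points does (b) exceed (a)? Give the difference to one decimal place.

1.4

Num: 214 + 15 = 229
Denominator: 214 + 15 + 111 + 92 + 9 + 59 = 500
RR2 = 229 / 500 = 0.4580
Known eligible: 214 + 15 + 111 + 92 + 9 = 441
e = 441 / (441 + 143) = 441 / 584 = 0.7551
Eligible share of unknowns: 0.7551 × 59 = 44.55
Denominator: 441 + 44.55 = 485.55
RR4 = 229 / 485.55 = 0.4716
Difference = 47.16 − 45.80 = 1.36 percentage points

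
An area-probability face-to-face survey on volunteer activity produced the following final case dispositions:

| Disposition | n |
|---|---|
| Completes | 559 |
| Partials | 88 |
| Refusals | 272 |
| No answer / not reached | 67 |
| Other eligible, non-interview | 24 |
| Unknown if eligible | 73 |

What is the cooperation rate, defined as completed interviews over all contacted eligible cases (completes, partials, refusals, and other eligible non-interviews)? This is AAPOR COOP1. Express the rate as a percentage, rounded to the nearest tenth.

59.3%

Numerator = 559
Base = 559 + 88 + 272 + 24 = 943
COOP1 = 559 / 943 = 0.5928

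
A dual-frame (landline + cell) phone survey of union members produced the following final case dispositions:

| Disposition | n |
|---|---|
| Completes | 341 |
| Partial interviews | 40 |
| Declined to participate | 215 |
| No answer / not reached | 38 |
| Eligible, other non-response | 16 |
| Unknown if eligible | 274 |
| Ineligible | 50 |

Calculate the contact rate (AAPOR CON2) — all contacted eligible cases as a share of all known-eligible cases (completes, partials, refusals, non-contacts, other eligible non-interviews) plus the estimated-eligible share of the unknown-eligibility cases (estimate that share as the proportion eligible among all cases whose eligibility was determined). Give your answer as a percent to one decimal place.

67.7%

Numerator → 341 + 40 + 215 + 16 = 612
Eligible (known) → 341 + 40 + 215 + 38 + 16 = 650
e = 650 / (650 + 50) = 650 / 700 = 0.9286
Eligible share of unknowns → 0.9286 × 274 = 254.44
Denom → 650 + 254.44 = 904.44
CON2 = 612 / 904.44 = 0.6767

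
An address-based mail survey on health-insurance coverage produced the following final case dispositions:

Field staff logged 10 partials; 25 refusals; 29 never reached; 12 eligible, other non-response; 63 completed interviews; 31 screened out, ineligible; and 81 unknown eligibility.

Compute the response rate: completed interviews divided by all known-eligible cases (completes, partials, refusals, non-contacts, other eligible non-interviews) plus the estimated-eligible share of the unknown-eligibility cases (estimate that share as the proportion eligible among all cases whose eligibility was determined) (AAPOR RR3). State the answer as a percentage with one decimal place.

30.7%

Top: 63
Determined eligible: 63 + 10 + 25 + 29 + 12 = 139
e = 139 / (139 + 31) = 139 / 170 = 0.8176
e × U: 0.8176 × 81 = 66.23
Base: 139 + 66.23 = 205.23
RR3 = 63 / 205.23 = 0.3070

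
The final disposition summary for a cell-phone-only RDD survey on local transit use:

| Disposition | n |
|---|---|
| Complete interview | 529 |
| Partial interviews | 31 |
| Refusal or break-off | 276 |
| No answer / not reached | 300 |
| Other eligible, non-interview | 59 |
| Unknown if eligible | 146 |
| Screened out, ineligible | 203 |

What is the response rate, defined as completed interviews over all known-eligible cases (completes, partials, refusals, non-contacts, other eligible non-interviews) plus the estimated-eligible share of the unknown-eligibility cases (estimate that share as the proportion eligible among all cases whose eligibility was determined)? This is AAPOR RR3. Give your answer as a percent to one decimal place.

40.1%

Top = 529
Eligible (known) = 529 + 31 + 276 + 300 + 59 = 1195
e = 1195 / (1195 + 203) = 1195 / 1398 = 0.8548
Eligible share of unknowns = 0.8548 × 146 = 124.80
Denominator = 1195 + 124.80 = 1319.80
RR3 = 529 / 1319.80 = 0.4008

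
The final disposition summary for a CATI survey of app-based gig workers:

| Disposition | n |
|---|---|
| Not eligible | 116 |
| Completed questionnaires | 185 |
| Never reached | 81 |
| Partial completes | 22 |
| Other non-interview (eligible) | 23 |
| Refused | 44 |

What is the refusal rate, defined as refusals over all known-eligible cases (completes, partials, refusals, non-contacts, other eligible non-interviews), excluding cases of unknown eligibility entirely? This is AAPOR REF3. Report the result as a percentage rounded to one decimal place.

12.4%

Top → 44
Denominator → 185 + 22 + 44 + 81 + 23 = 355
REF3 = 44 / 355 = 0.1239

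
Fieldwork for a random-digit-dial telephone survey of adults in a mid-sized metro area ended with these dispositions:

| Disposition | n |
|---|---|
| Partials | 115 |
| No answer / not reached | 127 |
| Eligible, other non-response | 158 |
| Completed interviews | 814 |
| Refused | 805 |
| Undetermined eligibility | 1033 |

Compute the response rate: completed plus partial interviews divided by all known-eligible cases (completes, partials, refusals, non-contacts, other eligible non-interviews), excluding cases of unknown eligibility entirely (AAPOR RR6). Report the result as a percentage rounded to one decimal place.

46.0%

Top → 814 + 115 = 929
Denom → 814 + 115 + 805 + 127 + 158 = 2019
RR6 = 929 / 2019 = 0.4601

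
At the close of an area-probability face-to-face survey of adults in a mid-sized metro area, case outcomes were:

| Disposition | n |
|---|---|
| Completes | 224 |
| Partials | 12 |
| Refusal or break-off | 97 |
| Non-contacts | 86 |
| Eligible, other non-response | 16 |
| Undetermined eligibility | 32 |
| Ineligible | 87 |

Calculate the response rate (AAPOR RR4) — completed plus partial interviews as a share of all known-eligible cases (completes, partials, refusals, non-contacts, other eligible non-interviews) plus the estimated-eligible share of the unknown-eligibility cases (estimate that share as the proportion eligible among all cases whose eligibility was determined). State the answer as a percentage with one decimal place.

51.1%

Numerator = 224 + 12 = 236
Determined eligible = 224 + 12 + 97 + 86 + 16 = 435
e = 435 / (435 + 87) = 435 / 522 = 0.8333
Eligible share of unknowns = 0.8333 × 32 = 26.67
Denominator = 435 + 26.67 = 461.67
RR4 = 236 / 461.67 = 0.5112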